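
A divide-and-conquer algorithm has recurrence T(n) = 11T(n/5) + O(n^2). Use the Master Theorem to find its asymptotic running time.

Master Theorem for T(n) = 11T(n/5) + O(n^2):

a = 11, b = 5, c = 2
log_b(a) = log_5(11) = 1.4899

Case 3: c = 2 > log_5(11) = 1.4899
T(n) = O(n^2) = O(n^2)

For T(n) = 11T(n/5) + O(n^2): log_5(11) = 1.4899. This is Case 3 of the Master Theorem (c > log_b(a), work dominated by root), giving O(n^2).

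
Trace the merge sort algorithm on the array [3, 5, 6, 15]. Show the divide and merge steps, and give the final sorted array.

Merge sort trace:

Split: [3, 5, 6, 15] -> [3, 5] and [6, 15]
  Split: [3, 5] -> [3] and [5]
  Merge: [3] + [5] -> [3, 5]
  Split: [6, 15] -> [6] and [15]
  Merge: [6] + [15] -> [6, 15]
Merge: [3, 5] + [6, 15] -> [3, 5, 6, 15]

Final sorted array: [3, 5, 6, 15]

The merge sort proceeds by recursively splitting the array and merging sorted halves.
After all merges, the sorted array is [3, 5, 6, 15].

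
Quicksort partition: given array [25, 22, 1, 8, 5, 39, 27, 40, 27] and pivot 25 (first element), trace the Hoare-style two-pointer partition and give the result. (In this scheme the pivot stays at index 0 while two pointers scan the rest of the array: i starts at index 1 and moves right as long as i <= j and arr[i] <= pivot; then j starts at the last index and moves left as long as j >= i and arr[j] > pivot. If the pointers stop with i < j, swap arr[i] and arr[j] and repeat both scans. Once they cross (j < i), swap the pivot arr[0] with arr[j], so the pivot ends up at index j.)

Hoare-style two-pointer partition with pivot = 25:

Initial array: [25, 22, 1, 8, 5, 39, 27, 40, 27]

Pointers start at i = 1, j = 8.
i ends at 5, j ends at 4: the pointers have crossed (j < i), so scanning stops.

Swap pivot arr[0] with arr[4] to place pivot at position 4: [5, 22, 1, 8, 25, 39, 27, 40, 27]
Pivot position: 4

After partitioning with pivot 25, the array becomes [5, 22, 1, 8, 25, 39, 27, 40, 27]. The pivot is placed at index 4. All elements to the left of the pivot are <= 25, and all elements to the right are > 25.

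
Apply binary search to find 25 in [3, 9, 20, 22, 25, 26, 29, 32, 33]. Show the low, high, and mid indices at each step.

Binary search for 25 in [3, 9, 20, 22, 25, 26, 29, 32, 33]:

lo=0, hi=8, mid=4, arr[mid]=25 -> Found target at index 4!

Binary search finds 25 at index 4 after 1 comparisons. The search repeatedly halves the search space by comparing with the middle element.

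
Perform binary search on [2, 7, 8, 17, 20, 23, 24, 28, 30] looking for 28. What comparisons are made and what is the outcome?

Binary search for 28 in [2, 7, 8, 17, 20, 23, 24, 28, 30]:

lo=0, hi=8, mid=4, arr[mid]=20 -> 20 < 28, search right half
lo=5, hi=8, mid=6, arr[mid]=24 -> 24 < 28, search right half
lo=7, hi=8, mid=7, arr[mid]=28 -> Found target at index 7!

Binary search finds 28 at index 7 after 3 comparisons. The search repeatedly halves the search space by comparing with the middle element.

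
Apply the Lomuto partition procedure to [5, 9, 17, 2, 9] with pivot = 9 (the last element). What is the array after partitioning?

Lomuto partition with pivot = 9:

Initial array: [5, 9, 17, 2, 9]

arr[0]=5 <= 9: swap with position 0, array becomes [5, 9, 17, 2, 9]
arr[1]=9 <= 9: swap with position 1, array becomes [5, 9, 17, 2, 9]
arr[2]=17 > 9: no swap
arr[3]=2 <= 9: swap with position 2, array becomes [5, 9, 2, 17, 9]

Place pivot at position 3: [5, 9, 2, 9, 17]
Pivot position: 3

After partitioning with pivot 9, the array becomes [5, 9, 2, 9, 17]. The pivot is placed at index 3. All elements to the left of the pivot are <= 9, and all elements to the right are > 9.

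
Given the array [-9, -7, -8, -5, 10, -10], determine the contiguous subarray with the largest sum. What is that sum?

Using Kadane's algorithm on [-9, -7, -8, -5, 10, -10]:

Scanning through the array:
Position 1 (value -7): max_ending_here = -7, max_so_far = -7
Position 2 (value -8): max_ending_here = -8, max_so_far = -7
Position 3 (value -5): max_ending_here = -5, max_so_far = -5
Position 4 (value 10): max_ending_here = 10, max_so_far = 10
Position 5 (value -10): max_ending_here = 0, max_so_far = 10

Maximum subarray: [10]
Maximum sum: 10

The maximum subarray is [10] with sum 10. This subarray runs from index 4 to index 4.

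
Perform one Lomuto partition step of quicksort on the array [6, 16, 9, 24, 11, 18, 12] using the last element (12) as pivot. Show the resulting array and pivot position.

Lomuto partition with pivot = 12:

Initial array: [6, 16, 9, 24, 11, 18, 12]

arr[0]=6 <= 12: swap with position 0, array becomes [6, 16, 9, 24, 11, 18, 12]
arr[1]=16 > 12: no swap
arr[2]=9 <= 12: swap with position 1, array becomes [6, 9, 16, 24, 11, 18, 12]
arr[3]=24 > 12: no swap
arr[4]=11 <= 12: swap with position 2, array becomes [6, 9, 11, 24, 16, 18, 12]
arr[5]=18 > 12: no swap

Place pivot at position 3: [6, 9, 11, 12, 16, 18, 24]
Pivot position: 3

After partitioning with pivot 12, the array becomes [6, 9, 11, 12, 16, 18, 24]. The pivot is placed at index 3. All elements to the left of the pivot are <= 12, and all elements to the right are > 12.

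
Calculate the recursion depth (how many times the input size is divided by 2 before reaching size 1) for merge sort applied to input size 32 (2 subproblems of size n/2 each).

For divide and conquer with division factor 2:

Problem sizes at each level:
Level 0: 32
Level 1: 16
Level 2: 8
Level 3: 4
Level 4: 2
Level 5: 1

The root is level 0 and the size-1 base case is level 5 (the tree spans levels 0 through 5, i.e. 6 levels counting the root), so the depth is the number of divisions: log_2(32) = 5

The recursion tree depth is log_2(32) = 5. At each level, the problem size is divided by 2, so it takes 5 divisions to reduce to a base case of size 1. The algorithm makes 2 recursive calls at each level.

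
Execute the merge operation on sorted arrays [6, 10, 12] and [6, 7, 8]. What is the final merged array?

Merging process:

Compare 6 vs 6: take 6 from left. Merged: [6]
Compare 10 vs 6: take 6 from right. Merged: [6, 6]
Compare 10 vs 7: take 7 from right. Merged: [6, 6, 7]
Compare 10 vs 8: take 8 from right. Merged: [6, 6, 7, 8]
Append remaining from left: [10, 12]. Merged: [6, 6, 7, 8, 10, 12]

Final merged array: [6, 6, 7, 8, 10, 12]
Total comparisons: 4

The merged array is [6, 6, 7, 8, 10, 12], requiring 4 comparisons. The merge step runs in O(n) time where n is the total number of elements.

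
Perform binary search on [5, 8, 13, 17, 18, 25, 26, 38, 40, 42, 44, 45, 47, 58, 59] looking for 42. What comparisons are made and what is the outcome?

Binary search for 42 in [5, 8, 13, 17, 18, 25, 26, 38, 40, 42, 44, 45, 47, 58, 59]:

lo=0, hi=14, mid=7, arr[mid]=38 -> 38 < 42, search right half
lo=8, hi=14, mid=11, arr[mid]=45 -> 45 > 42, search left half
lo=8, hi=10, mid=9, arr[mid]=42 -> Found target at index 9!

Binary search finds 42 at index 9 after 3 comparisons. The search repeatedly halves the search space by comparing with the middle element.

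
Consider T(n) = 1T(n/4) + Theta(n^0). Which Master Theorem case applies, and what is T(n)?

Master Theorem for T(n) = 1T(n/4) + O(n^0):

a = 1, b = 4, c = 0
log_b(a) = log_4(1) = 0.0000

Case 2: c = 0 = log_4(1) = 0.0000
T(n) = O(n^0 log n) = O(log n)

For T(n) = 1T(n/4) + O(n^0): log_4(1) = 0.0000. This is Case 2 of the Master Theorem (c = log_b(a), equal work at all levels), giving O(log n).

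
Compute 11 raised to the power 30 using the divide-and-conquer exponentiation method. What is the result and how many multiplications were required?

Computing 11^30 by squaring (build up from 11^1; each line after the first costs one multiplication):

11^1 = 11
11^2 = (11^1)^2 = 11^2 = 121
11^3 = 11 * 11^2 = 11 * 121 = 1331
11^6 = (11^3)^2 = 1331^2 = 1771561
11^7 = 11 * 11^6 = 11 * 1771561 = 19487171
11^14 = (11^7)^2 = 19487171^2 = 379749833583241
11^15 = 11 * 11^14 = 11 * 379749833583241 = 4177248169415651
11^30 = (11^15)^2 = 4177248169415651^2 = 17449402268886407318558803753801

Result: 17449402268886407318558803753801
Multiplications needed: 7 (7 lines after 11^1)

11^30 = 17449402268886407318558803753801. Using exponentiation by squaring, this requires 7 multiplications. The key idea: if the exponent is even, square the half-power; if odd, multiply by the base once.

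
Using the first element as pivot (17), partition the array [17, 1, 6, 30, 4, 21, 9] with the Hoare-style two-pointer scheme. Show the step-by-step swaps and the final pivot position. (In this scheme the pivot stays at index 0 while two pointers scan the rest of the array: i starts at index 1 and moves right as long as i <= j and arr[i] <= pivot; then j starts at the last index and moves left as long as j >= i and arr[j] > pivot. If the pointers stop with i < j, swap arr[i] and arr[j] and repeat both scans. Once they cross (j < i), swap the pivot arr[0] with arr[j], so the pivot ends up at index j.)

Hoare-style two-pointer partition with pivot = 17:

Initial array: [17, 1, 6, 30, 4, 21, 9]

Pointers start at i = 1, j = 6.
i stops at index 3 (arr[3]=30 > 17), j stops at index 6 (arr[6]=9 <= 17): swap arr[3] and arr[6], array becomes [17, 1, 6, 9, 4, 21, 30]
i ends at 5, j ends at 4: the pointers have crossed (j < i), so scanning stops.

Swap pivot arr[0] with arr[4] to place pivot at position 4: [4, 1, 6, 9, 17, 21, 30]
Pivot position: 4

After partitioning with pivot 17, the array becomes [4, 1, 6, 9, 17, 21, 30]. The pivot is placed at index 4. All elements to the left of the pivot are <= 17, and all elements to the right are > 17.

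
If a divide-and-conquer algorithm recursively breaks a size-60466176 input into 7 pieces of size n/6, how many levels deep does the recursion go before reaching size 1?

For divide and conquer with division factor 6:

Problem sizes at each level:
Level 0: 60466176
Level 1: 10077696
Level 2: 1679616
Level 3: 279936
Level 4: 46656
Level 5: 7776
Level 6: 1296
Level 7: 216
Level 8: 36
Level 9: 6
Level 10: 1

The root is level 0 and the size-1 base case is level 10 (the tree spans levels 0 through 10, i.e. 11 levels counting the root), so the depth is the number of divisions: log_6(60466176) = 10

The recursion tree depth is log_6(60466176) = 10. At each level, the problem size is divided by 6, so it takes 10 divisions to reduce to a base case of size 1. The algorithm makes 7 recursive calls at each level.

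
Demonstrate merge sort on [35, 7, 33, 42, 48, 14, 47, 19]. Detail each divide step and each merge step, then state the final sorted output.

Merge sort trace:

Split: [35, 7, 33, 42, 48, 14, 47, 19] -> [35, 7, 33, 42] and [48, 14, 47, 19]
  Split: [35, 7, 33, 42] -> [35, 7] and [33, 42]
    Split: [35, 7] -> [35] and [7]
    Merge: [35] + [7] -> [7, 35]
    Split: [33, 42] -> [33] and [42]
    Merge: [33] + [42] -> [33, 42]
  Merge: [7, 35] + [33, 42] -> [7, 33, 35, 42]
  Split: [48, 14, 47, 19] -> [48, 14] and [47, 19]
    Split: [48, 14] -> [48] and [14]
    Merge: [48] + [14] -> [14, 48]
    Split: [47, 19] -> [47] and [19]
    Merge: [47] + [19] -> [19, 47]
  Merge: [14, 48] + [19, 47] -> [14, 19, 47, 48]
Merge: [7, 33, 35, 42] + [14, 19, 47, 48] -> [7, 14, 19, 33, 35, 42, 47, 48]

Final sorted array: [7, 14, 19, 33, 35, 42, 47, 48]

The merge sort proceeds by recursively splitting the array and merging sorted halves.
After all merges, the sorted array is [7, 14, 19, 33, 35, 42, 47, 48].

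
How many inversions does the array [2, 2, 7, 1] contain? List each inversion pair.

Finding inversions in [2, 2, 7, 1]:

(0, 3): arr[0]=2 > arr[3]=1
(1, 3): arr[1]=2 > arr[3]=1
(2, 3): arr[2]=7 > arr[3]=1

Total inversions: 3

The array has 3 inversion(s): (0,3), (1,3), (2,3). Each pair (i,j) satisfies i < j and arr[i] > arr[j].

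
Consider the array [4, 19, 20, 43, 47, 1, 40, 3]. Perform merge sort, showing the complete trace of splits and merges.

Merge sort trace:

Split: [4, 19, 20, 43, 47, 1, 40, 3] -> [4, 19, 20, 43] and [47, 1, 40, 3]
  Split: [4, 19, 20, 43] -> [4, 19] and [20, 43]
    Split: [4, 19] -> [4] and [19]
    Merge: [4] + [19] -> [4, 19]
    Split: [20, 43] -> [20] and [43]
    Merge: [20] + [43] -> [20, 43]
  Merge: [4, 19] + [20, 43] -> [4, 19, 20, 43]
  Split: [47, 1, 40, 3] -> [47, 1] and [40, 3]
    Split: [47, 1] -> [47] and [1]
    Merge: [47] + [1] -> [1, 47]
    Split: [40, 3] -> [40] and [3]
    Merge: [40] + [3] -> [3, 40]
  Merge: [1, 47] + [3, 40] -> [1, 3, 40, 47]
Merge: [4, 19, 20, 43] + [1, 3, 40, 47] -> [1, 3, 4, 19, 20, 40, 43, 47]

Final sorted array: [1, 3, 4, 19, 20, 40, 43, 47]

The merge sort proceeds by recursively splitting the array and merging sorted halves.
After all merges, the sorted array is [1, 3, 4, 19, 20, 40, 43, 47].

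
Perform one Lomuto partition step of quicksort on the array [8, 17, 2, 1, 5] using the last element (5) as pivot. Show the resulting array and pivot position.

Lomuto partition with pivot = 5:

Initial array: [8, 17, 2, 1, 5]

arr[0]=8 > 5: no swap
arr[1]=17 > 5: no swap
arr[2]=2 <= 5: swap with position 0, array becomes [2, 17, 8, 1, 5]
arr[3]=1 <= 5: swap with position 1, array becomes [2, 1, 8, 17, 5]

Place pivot at position 2: [2, 1, 5, 17, 8]
Pivot position: 2

After partitioning with pivot 5, the array becomes [2, 1, 5, 17, 8]. The pivot is placed at index 2. All elements to the left of the pivot are <= 5, and all elements to the right are > 5.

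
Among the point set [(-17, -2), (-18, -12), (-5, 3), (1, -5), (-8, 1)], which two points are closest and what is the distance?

Computing all pairwise distances among 5 points:

d((-17, -2), (-18, -12)) = 10.0499
d((-17, -2), (-5, 3)) = 13.0
d((-17, -2), (1, -5)) = 18.2483
d((-17, -2), (-8, 1)) = 9.4868
d((-18, -12), (-5, 3)) = 19.8494
d((-18, -12), (1, -5)) = 20.2485
d((-18, -12), (-8, 1)) = 16.4012
d((-5, 3), (1, -5)) = 10.0
d((-5, 3), (-8, 1)) = 3.6056 <-- minimum
d((1, -5), (-8, 1)) = 10.8167

Closest pair: (-5, 3) and (-8, 1) with distance 3.6056

The closest pair is (-5, 3) and (-8, 1) with Euclidean distance 3.6056. For 5 points, brute-force pairwise comparison is shown above. For large n, the divide-and-conquer algorithm (sort by x, recurse on halves, check the dividing strip) achieves O(n log n).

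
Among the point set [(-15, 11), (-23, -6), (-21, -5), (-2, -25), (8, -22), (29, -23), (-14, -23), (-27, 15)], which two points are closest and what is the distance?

Computing all pairwise distances among 8 points:

d((-15, 11), (-23, -6)) = 18.7883
d((-15, 11), (-21, -5)) = 17.088
d((-15, 11), (-2, -25)) = 38.2753
d((-15, 11), (8, -22)) = 40.2244
d((-15, 11), (29, -23)) = 55.6058
d((-15, 11), (-14, -23)) = 34.0147
d((-15, 11), (-27, 15)) = 12.6491
d((-23, -6), (-21, -5)) = 2.2361 <-- minimum
d((-23, -6), (-2, -25)) = 28.3196
d((-23, -6), (8, -22)) = 34.8855
d((-23, -6), (29, -23)) = 54.7083
d((-23, -6), (-14, -23)) = 19.2354
d((-23, -6), (-27, 15)) = 21.3776
d((-21, -5), (-2, -25)) = 27.5862
d((-21, -5), (8, -22)) = 33.6155
d((-21, -5), (29, -23)) = 53.1413
d((-21, -5), (-14, -23)) = 19.3132
d((-21, -5), (-27, 15)) = 20.8806
d((-2, -25), (8, -22)) = 10.4403
d((-2, -25), (29, -23)) = 31.0644
d((-2, -25), (-14, -23)) = 12.1655
d((-2, -25), (-27, 15)) = 47.1699
d((8, -22), (29, -23)) = 21.0238
d((8, -22), (-14, -23)) = 22.0227
d((8, -22), (-27, 15)) = 50.9313
d((29, -23), (-14, -23)) = 43.0
d((29, -23), (-27, 15)) = 67.6757
d((-14, -23), (-27, 15)) = 40.1622

Closest pair: (-23, -6) and (-21, -5) with distance 2.2361

The closest pair is (-23, -6) and (-21, -5) with Euclidean distance 2.2361. For 8 points, brute-force pairwise comparison is shown above. For large n, the divide-and-conquer algorithm (sort by x, recurse on halves, check the dividing strip) achieves O(n log n).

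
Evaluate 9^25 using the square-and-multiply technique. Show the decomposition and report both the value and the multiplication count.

Computing 9^25 by squaring (build up from 9^1; each line after the first costs one multiplication):

9^1 = 9
9^2 = (9^1)^2 = 9^2 = 81
9^3 = 9 * 9^2 = 9 * 81 = 729
9^6 = (9^3)^2 = 729^2 = 531441
9^12 = (9^6)^2 = 531441^2 = 282429536481
9^24 = (9^12)^2 = 282429536481^2 = 79766443076872509863361
9^25 = 9 * 9^24 = 9 * 79766443076872509863361 = 717897987691852588770249

Result: 717897987691852588770249
Multiplications needed: 6 (6 lines after 9^1)

9^25 = 717897987691852588770249. Using exponentiation by squaring, this requires 6 multiplications. The key idea: if the exponent is even, square the half-power; if odd, multiply by the base once.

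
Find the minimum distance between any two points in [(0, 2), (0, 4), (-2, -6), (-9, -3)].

Computing all pairwise distances among 4 points:

d((0, 2), (0, 4)) = 2.0 <-- minimum
d((0, 2), (-2, -6)) = 8.2462
d((0, 2), (-9, -3)) = 10.2956
d((0, 4), (-2, -6)) = 10.198
d((0, 4), (-9, -3)) = 11.4018
d((-2, -6), (-9, -3)) = 7.6158

Closest pair: (0, 2) and (0, 4) with distance 2.0

The closest pair is (0, 2) and (0, 4) with Euclidean distance 2.0. For 4 points, brute-force pairwise comparison is shown above. For large n, the divide-and-conquer algorithm (sort by x, recurse on halves, check the dividing strip) achieves O(n log n).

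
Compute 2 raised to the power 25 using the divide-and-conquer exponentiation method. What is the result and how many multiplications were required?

Computing 2^25 by squaring (build up from 2^1; each line after the first costs one multiplication):

2^1 = 2
2^2 = (2^1)^2 = 2^2 = 4
2^3 = 2 * 2^2 = 2 * 4 = 8
2^6 = (2^3)^2 = 8^2 = 64
2^12 = (2^6)^2 = 64^2 = 4096
2^24 = (2^12)^2 = 4096^2 = 16777216
2^25 = 2 * 2^24 = 2 * 16777216 = 33554432

Result: 33554432
Multiplications needed: 6 (6 lines after 2^1)

2^25 = 33554432. Using exponentiation by squaring, this requires 6 multiplications. The key idea: if the exponent is even, square the half-power; if odd, multiply by the base once.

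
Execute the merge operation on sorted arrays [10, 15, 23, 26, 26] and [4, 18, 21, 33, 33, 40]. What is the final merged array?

Merging process:

Compare 10 vs 4: take 4 from right. Merged: [4]
Compare 10 vs 18: take 10 from left. Merged: [4, 10]
Compare 15 vs 18: take 15 from left. Merged: [4, 10, 15]
Compare 23 vs 18: take 18 from right. Merged: [4, 10, 15, 18]
Compare 23 vs 21: take 21 from right. Merged: [4, 10, 15, 18, 21]
Compare 23 vs 33: take 23 from left. Merged: [4, 10, 15, 18, 21, 23]
Compare 26 vs 33: take 26 from left. Merged: [4, 10, 15, 18, 21, 23, 26]
Compare 26 vs 33: take 26 from left. Merged: [4, 10, 15, 18, 21, 23, 26, 26]
Append remaining from right: [33, 33, 40]. Merged: [4, 10, 15, 18, 21, 23, 26, 26, 33, 33, 40]

Final merged array: [4, 10, 15, 18, 21, 23, 26, 26, 33, 33, 40]
Total comparisons: 8

The merged array is [4, 10, 15, 18, 21, 23, 26, 26, 33, 33, 40], requiring 8 comparisons. The merge step runs in O(n) time where n is the total number of elements.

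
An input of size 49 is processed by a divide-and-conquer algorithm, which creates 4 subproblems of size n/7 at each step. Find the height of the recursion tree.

For divide and conquer with division factor 7:

Problem sizes at each level:
Level 0: 49
Level 1: 7
Level 2: 1

The root is level 0 and the size-1 base case is level 2 (the tree spans levels 0 through 2, i.e. 3 levels counting the root), so the depth is the number of divisions: log_7(49) = 2

The recursion tree depth is log_7(49) = 2. At each level, the problem size is divided by 7, so it takes 2 divisions to reduce to a base case of size 1. The algorithm makes 4 recursive calls at each level.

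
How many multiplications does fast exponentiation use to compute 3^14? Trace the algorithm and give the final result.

Computing 3^14 by squaring (build up from 3^1; each line after the first costs one multiplication):

3^1 = 3
3^2 = (3^1)^2 = 3^2 = 9
3^3 = 3 * 3^2 = 3 * 9 = 27
3^6 = (3^3)^2 = 27^2 = 729
3^7 = 3 * 3^6 = 3 * 729 = 2187
3^14 = (3^7)^2 = 2187^2 = 4782969

Result: 4782969
Multiplications needed: 5 (5 lines after 3^1)

3^14 = 4782969. Using exponentiation by squaring, this requires 5 multiplications. The key idea: if the exponent is even, square the half-power; if odd, multiply by the base once.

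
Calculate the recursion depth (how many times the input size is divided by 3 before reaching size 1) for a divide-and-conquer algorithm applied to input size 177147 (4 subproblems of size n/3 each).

For divide and conquer with division factor 3:

Problem sizes at each level:
Level 0: 177147
Level 1: 59049
Level 2: 19683
Level 3: 6561
Level 4: 2187
Level 5: 729
Level 6: 243
Level 7: 81
Level 8: 27
Level 9: 9
Level 10: 3
Level 11: 1

The root is level 0 and the size-1 base case is level 11 (the tree spans levels 0 through 11, i.e. 12 levels counting the root), so the depth is the number of divisions: log_3(177147) = 11

The recursion tree depth is log_3(177147) = 11. At each level, the problem size is divided by 3, so it takes 11 divisions to reduce to a base case of size 1. The algorithm makes 4 recursive calls at each level.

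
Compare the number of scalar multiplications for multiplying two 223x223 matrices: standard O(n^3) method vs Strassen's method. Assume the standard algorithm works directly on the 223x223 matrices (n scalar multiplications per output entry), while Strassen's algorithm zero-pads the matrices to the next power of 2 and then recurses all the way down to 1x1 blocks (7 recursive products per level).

Matrix multiplication for 223x223 matrices:

Strassen's algorithm requires power-of-2 dimensions. Pad 223x223 to 256x256 (next power of 2).

Standard algorithm: 223^3 = 11089567 multiplications
Strassen's algorithm: 7^(log2(256)) = 7^8 = 5764801 multiplications
Savings: 11089567 - 5764801 = 5324766 multiplications

Standard: 11089567 multiplications (223^3). Strassen: 5764801 multiplications (7^8, after padding to 256x256). Strassen reduces 8 recursive multiplications to 7 at each level.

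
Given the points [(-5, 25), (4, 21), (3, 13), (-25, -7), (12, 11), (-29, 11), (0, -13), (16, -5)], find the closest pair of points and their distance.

Computing all pairwise distances among 8 points:

d((-5, 25), (4, 21)) = 9.8489
d((-5, 25), (3, 13)) = 14.4222
d((-5, 25), (-25, -7)) = 37.7359
d((-5, 25), (12, 11)) = 22.0227
d((-5, 25), (-29, 11)) = 27.7849
d((-5, 25), (0, -13)) = 38.3275
d((-5, 25), (16, -5)) = 36.6197
d((4, 21), (3, 13)) = 8.0623 <-- minimum
d((4, 21), (-25, -7)) = 40.3113
d((4, 21), (12, 11)) = 12.8062
d((4, 21), (-29, 11)) = 34.4819
d((4, 21), (0, -13)) = 34.2345
d((4, 21), (16, -5)) = 28.6356
d((3, 13), (-25, -7)) = 34.4093
d((3, 13), (12, 11)) = 9.2195
d((3, 13), (-29, 11)) = 32.0624
d((3, 13), (0, -13)) = 26.1725
d((3, 13), (16, -5)) = 22.2036
d((-25, -7), (12, 11)) = 41.1461
d((-25, -7), (-29, 11)) = 18.4391
d((-25, -7), (0, -13)) = 25.7099
d((-25, -7), (16, -5)) = 41.0488
d((12, 11), (-29, 11)) = 41.0
d((12, 11), (0, -13)) = 26.8328
d((12, 11), (16, -5)) = 16.4924
d((-29, 11), (0, -13)) = 37.6431
d((-29, 11), (16, -5)) = 47.7598
d((0, -13), (16, -5)) = 17.8885

Closest pair: (4, 21) and (3, 13) with distance 8.0623

The closest pair is (4, 21) and (3, 13) with Euclidean distance 8.0623. For 8 points, brute-force pairwise comparison is shown above. For large n, the divide-and-conquer algorithm (sort by x, recurse on halves, check the dividing strip) achieves O(n log n).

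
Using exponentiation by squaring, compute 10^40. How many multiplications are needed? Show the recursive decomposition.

Computing 10^40 by squaring (build up from 10^1; each line after the first costs one multiplication):

10^1 = 10
10^2 = (10^1)^2 = 10^2 = 100
10^4 = (10^2)^2 = 100^2 = 10000
10^5 = 10 * 10^4 = 10 * 10000 = 100000
10^10 = (10^5)^2 = 100000^2 = 10000000000
10^20 = (10^10)^2 = 10000000000^2 = 100000000000000000000
10^40 = (10^20)^2 = 100000000000000000000^2 = 10000000000000000000000000000000000000000

Result: 10000000000000000000000000000000000000000
Multiplications needed: 6 (6 lines after 10^1)

10^40 = 10000000000000000000000000000000000000000. Using exponentiation by squaring, this requires 6 multiplications. The key idea: if the exponent is even, square the half-power; if odd, multiply by the base once.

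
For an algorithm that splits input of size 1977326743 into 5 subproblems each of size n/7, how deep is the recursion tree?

For divide and conquer with division factor 7:

Problem sizes at each level:
Level 0: 1977326743
Level 1: 282475249
Level 2: 40353607
Level 3: 5764801
Level 4: 823543
Level 5: 117649
Level 6: 16807
Level 7: 2401
Level 8: 343
Level 9: 49
Level 10: 7
Level 11: 1

The root is level 0 and the size-1 base case is level 11 (the tree spans levels 0 through 11, i.e. 12 levels counting the root), so the depth is the number of divisions: log_7(1977326743) = 11

The recursion tree depth is log_7(1977326743) = 11. At each level, the problem size is divided by 7, so it takes 11 divisions to reduce to a base case of size 1. The algorithm makes 5 recursive calls at each level.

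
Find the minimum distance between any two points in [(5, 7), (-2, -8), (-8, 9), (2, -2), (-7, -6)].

Computing all pairwise distances among 5 points:

d((5, 7), (-2, -8)) = 16.5529
d((5, 7), (-8, 9)) = 13.1529
d((5, 7), (2, -2)) = 9.4868
d((5, 7), (-7, -6)) = 17.6918
d((-2, -8), (-8, 9)) = 18.0278
d((-2, -8), (2, -2)) = 7.2111
d((-2, -8), (-7, -6)) = 5.3852 <-- minimum
d((-8, 9), (2, -2)) = 14.8661
d((-8, 9), (-7, -6)) = 15.0333
d((2, -2), (-7, -6)) = 9.8489

Closest pair: (-2, -8) and (-7, -6) with distance 5.3852

The closest pair is (-2, -8) and (-7, -6) with Euclidean distance 5.3852. For 5 points, brute-force pairwise comparison is shown above. For large n, the divide-and-conquer algorithm (sort by x, recurse on halves, check the dividing strip) achieves O(n log n).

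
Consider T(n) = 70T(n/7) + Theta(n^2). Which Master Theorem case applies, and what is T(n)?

Master Theorem for T(n) = 70T(n/7) + O(n^2):

a = 70, b = 7, c = 2
log_b(a) = log_7(70) = 2.1833

Case 1: c = 2 < log_7(70) = 2.1833
T(n) = O(n^(log_7 70))

For T(n) = 70T(n/7) + O(n^2): log_7(70) = 2.1833. This is Case 1 of the Master Theorem (c < log_b(a), work dominated by leaves), giving O(n^(log_7 70)).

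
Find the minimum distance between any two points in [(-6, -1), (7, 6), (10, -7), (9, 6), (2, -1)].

Computing all pairwise distances among 5 points:

d((-6, -1), (7, 6)) = 14.7648
d((-6, -1), (10, -7)) = 17.088
d((-6, -1), (9, 6)) = 16.5529
d((-6, -1), (2, -1)) = 8.0
d((7, 6), (10, -7)) = 13.3417
d((7, 6), (9, 6)) = 2.0 <-- minimum
d((7, 6), (2, -1)) = 8.6023
d((10, -7), (9, 6)) = 13.0384
d((10, -7), (2, -1)) = 10.0
d((9, 6), (2, -1)) = 9.8995

Closest pair: (7, 6) and (9, 6) with distance 2.0

The closest pair is (7, 6) and (9, 6) with Euclidean distance 2.0. For 5 points, brute-force pairwise comparison is shown above. For large n, the divide-and-conquer algorithm (sort by x, recurse on halves, check the dividing strip) achieves O(n log n).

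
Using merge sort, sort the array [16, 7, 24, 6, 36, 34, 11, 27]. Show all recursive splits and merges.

Merge sort trace:

Split: [16, 7, 24, 6, 36, 34, 11, 27] -> [16, 7, 24, 6] and [36, 34, 11, 27]
  Split: [16, 7, 24, 6] -> [16, 7] and [24, 6]
    Split: [16, 7] -> [16] and [7]
    Merge: [16] + [7] -> [7, 16]
    Split: [24, 6] -> [24] and [6]
    Merge: [24] + [6] -> [6, 24]
  Merge: [7, 16] + [6, 24] -> [6, 7, 16, 24]
  Split: [36, 34, 11, 27] -> [36, 34] and [11, 27]
    Split: [36, 34] -> [36] and [34]
    Merge: [36] + [34] -> [34, 36]
    Split: [11, 27] -> [11] and [27]
    Merge: [11] + [27] -> [11, 27]
  Merge: [34, 36] + [11, 27] -> [11, 27, 34, 36]
Merge: [6, 7, 16, 24] + [11, 27, 34, 36] -> [6, 7, 11, 16, 24, 27, 34, 36]

Final sorted array: [6, 7, 11, 16, 24, 27, 34, 36]

The merge sort proceeds by recursively splitting the array and merging sorted halves.
After all merges, the sorted array is [6, 7, 11, 16, 24, 27, 34, 36].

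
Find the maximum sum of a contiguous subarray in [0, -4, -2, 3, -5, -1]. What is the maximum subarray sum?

Using Kadane's algorithm on [0, -4, -2, 3, -5, -1]:

Scanning through the array:
Position 1 (value -4): max_ending_here = -4, max_so_far = 0
Position 2 (value -2): max_ending_here = -2, max_so_far = 0
Position 3 (value 3): max_ending_here = 3, max_so_far = 3
Position 4 (value -5): max_ending_here = -2, max_so_far = 3
Position 5 (value -1): max_ending_here = -1, max_so_far = 3

Maximum subarray: [3]
Maximum sum: 3

The maximum subarray is [3] with sum 3. This subarray runs from index 3 to index 3.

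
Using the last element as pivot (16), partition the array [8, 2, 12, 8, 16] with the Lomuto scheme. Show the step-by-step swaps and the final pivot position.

Lomuto partition with pivot = 16:

Initial array: [8, 2, 12, 8, 16]

arr[0]=8 <= 16: swap with position 0, array becomes [8, 2, 12, 8, 16]
arr[1]=2 <= 16: swap with position 1, array becomes [8, 2, 12, 8, 16]
arr[2]=12 <= 16: swap with position 2, array becomes [8, 2, 12, 8, 16]
arr[3]=8 <= 16: swap with position 3, array becomes [8, 2, 12, 8, 16]

Place pivot at position 4: [8, 2, 12, 8, 16]
Pivot position: 4

After partitioning with pivot 16, the array becomes [8, 2, 12, 8, 16]. The pivot is placed at index 4. All elements to the left of the pivot are <= 16, and all elements to the right are > 16.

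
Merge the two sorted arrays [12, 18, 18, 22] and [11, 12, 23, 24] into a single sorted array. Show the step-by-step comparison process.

Merging process:

Compare 12 vs 11: take 11 from right. Merged: [11]
Compare 12 vs 12: take 12 from left. Merged: [11, 12]
Compare 18 vs 12: take 12 from right. Merged: [11, 12, 12]
Compare 18 vs 23: take 18 from left. Merged: [11, 12, 12, 18]
Compare 18 vs 23: take 18 from left. Merged: [11, 12, 12, 18, 18]
Compare 22 vs 23: take 22 from left. Merged: [11, 12, 12, 18, 18, 22]
Append remaining from right: [23, 24]. Merged: [11, 12, 12, 18, 18, 22, 23, 24]

Final merged array: [11, 12, 12, 18, 18, 22, 23, 24]
Total comparisons: 6

The merged array is [11, 12, 12, 18, 18, 22, 23, 24], requiring 6 comparisons. The merge step runs in O(n) time where n is the total number of elements.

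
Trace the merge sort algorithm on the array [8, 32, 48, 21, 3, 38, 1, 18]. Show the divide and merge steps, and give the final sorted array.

Merge sort trace:

Split: [8, 32, 48, 21, 3, 38, 1, 18] -> [8, 32, 48, 21] and [3, 38, 1, 18]
  Split: [8, 32, 48, 21] -> [8, 32] and [48, 21]
    Split: [8, 32] -> [8] and [32]
    Merge: [8] + [32] -> [8, 32]
    Split: [48, 21] -> [48] and [21]
    Merge: [48] + [21] -> [21, 48]
  Merge: [8, 32] + [21, 48] -> [8, 21, 32, 48]
  Split: [3, 38, 1, 18] -> [3, 38] and [1, 18]
    Split: [3, 38] -> [3] and [38]
    Merge: [3] + [38] -> [3, 38]
    Split: [1, 18] -> [1] and [18]
    Merge: [1] + [18] -> [1, 18]
  Merge: [3, 38] + [1, 18] -> [1, 3, 18, 38]
Merge: [8, 21, 32, 48] + [1, 3, 18, 38] -> [1, 3, 8, 18, 21, 32, 38, 48]

Final sorted array: [1, 3, 8, 18, 21, 32, 38, 48]

The merge sort proceeds by recursively splitting the array and merging sorted halves.
After all merges, the sorted array is [1, 3, 8, 18, 21, 32, 38, 48].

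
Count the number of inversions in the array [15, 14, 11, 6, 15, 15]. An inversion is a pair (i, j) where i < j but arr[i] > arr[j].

Finding inversions in [15, 14, 11, 6, 15, 15]:

(0, 1): arr[0]=15 > arr[1]=14
(0, 2): arr[0]=15 > arr[2]=11
(0, 3): arr[0]=15 > arr[3]=6
(1, 2): arr[1]=14 > arr[2]=11
(1, 3): arr[1]=14 > arr[3]=6
(2, 3): arr[2]=11 > arr[3]=6

Total inversions: 6

The array has 6 inversion(s): (0,1), (0,2), (0,3), (1,2), (1,3), (2,3). Each pair (i,j) satisfies i < j and arr[i] > arr[j].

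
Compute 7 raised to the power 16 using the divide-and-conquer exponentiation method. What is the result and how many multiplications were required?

Computing 7^16 by squaring (build up from 7^1; each line after the first costs one multiplication):

7^1 = 7
7^2 = (7^1)^2 = 7^2 = 49
7^4 = (7^2)^2 = 49^2 = 2401
7^8 = (7^4)^2 = 2401^2 = 5764801
7^16 = (7^8)^2 = 5764801^2 = 33232930569601

Result: 33232930569601
Multiplications needed: 4 (4 lines after 7^1)

7^16 = 33232930569601. Using exponentiation by squaring, this requires 4 multiplications. The key idea: if the exponent is even, square the half-power; if odd, multiply by the base once.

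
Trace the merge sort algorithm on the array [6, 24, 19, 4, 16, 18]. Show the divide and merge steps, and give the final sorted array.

Merge sort trace:

Split: [6, 24, 19, 4, 16, 18] -> [6, 24, 19] and [4, 16, 18]
  Split: [6, 24, 19] -> [6] and [24, 19]
    Split: [24, 19] -> [24] and [19]
    Merge: [24] + [19] -> [19, 24]
  Merge: [6] + [19, 24] -> [6, 19, 24]
  Split: [4, 16, 18] -> [4] and [16, 18]
    Split: [16, 18] -> [16] and [18]
    Merge: [16] + [18] -> [16, 18]
  Merge: [4] + [16, 18] -> [4, 16, 18]
Merge: [6, 19, 24] + [4, 16, 18] -> [4, 6, 16, 18, 19, 24]

Final sorted array: [4, 6, 16, 18, 19, 24]

The merge sort proceeds by recursively splitting the array and merging sorted halves.
After all merges, the sorted array is [4, 6, 16, 18, 19, 24].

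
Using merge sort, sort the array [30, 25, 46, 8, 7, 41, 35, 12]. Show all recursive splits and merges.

Merge sort trace:

Split: [30, 25, 46, 8, 7, 41, 35, 12] -> [30, 25, 46, 8] and [7, 41, 35, 12]
  Split: [30, 25, 46, 8] -> [30, 25] and [46, 8]
    Split: [30, 25] -> [30] and [25]
    Merge: [30] + [25] -> [25, 30]
    Split: [46, 8] -> [46] and [8]
    Merge: [46] + [8] -> [8, 46]
  Merge: [25, 30] + [8, 46] -> [8, 25, 30, 46]
  Split: [7, 41, 35, 12] -> [7, 41] and [35, 12]
    Split: [7, 41] -> [7] and [41]
    Merge: [7] + [41] -> [7, 41]
    Split: [35, 12] -> [35] and [12]
    Merge: [35] + [12] -> [12, 35]
  Merge: [7, 41] + [12, 35] -> [7, 12, 35, 41]
Merge: [8, 25, 30, 46] + [7, 12, 35, 41] -> [7, 8, 12, 25, 30, 35, 41, 46]

Final sorted array: [7, 8, 12, 25, 30, 35, 41, 46]

The merge sort proceeds by recursively splitting the array and merging sorted halves.
After all merges, the sorted array is [7, 8, 12, 25, 30, 35, 41, 46].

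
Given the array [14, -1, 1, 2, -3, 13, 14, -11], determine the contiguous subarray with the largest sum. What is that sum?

Using Kadane's algorithm on [14, -1, 1, 2, -3, 13, 14, -11]:

Scanning through the array:
Position 1 (value -1): max_ending_here = 13, max_so_far = 14
Position 2 (value 1): max_ending_here = 14, max_so_far = 14
Position 3 (value 2): max_ending_here = 16, max_so_far = 16
Position 4 (value -3): max_ending_here = 13, max_so_far = 16
Position 5 (value 13): max_ending_here = 26, max_so_far = 26
Position 6 (value 14): max_ending_here = 40, max_so_far = 40
Position 7 (value -11): max_ending_here = 29, max_so_far = 40

Maximum subarray: [14, -1, 1, 2, -3, 13, 14]
Maximum sum: 40

The maximum subarray is [14, -1, 1, 2, -3, 13, 14] with sum 40. This subarray runs from index 0 to index 6.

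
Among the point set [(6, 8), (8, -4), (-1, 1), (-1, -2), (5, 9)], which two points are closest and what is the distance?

Computing all pairwise distances among 5 points:

d((6, 8), (8, -4)) = 12.1655
d((6, 8), (-1, 1)) = 9.8995
d((6, 8), (-1, -2)) = 12.2066
d((6, 8), (5, 9)) = 1.4142 <-- minimum
d((8, -4), (-1, 1)) = 10.2956
d((8, -4), (-1, -2)) = 9.2195
d((8, -4), (5, 9)) = 13.3417
d((-1, 1), (-1, -2)) = 3.0
d((-1, 1), (5, 9)) = 10.0
d((-1, -2), (5, 9)) = 12.53

Closest pair: (6, 8) and (5, 9) with distance 1.4142

The closest pair is (6, 8) and (5, 9) with Euclidean distance 1.4142. For 5 points, brute-force pairwise comparison is shown above. For large n, the divide-and-conquer algorithm (sort by x, recurse on halves, check the dividing strip) achieves O(n log n).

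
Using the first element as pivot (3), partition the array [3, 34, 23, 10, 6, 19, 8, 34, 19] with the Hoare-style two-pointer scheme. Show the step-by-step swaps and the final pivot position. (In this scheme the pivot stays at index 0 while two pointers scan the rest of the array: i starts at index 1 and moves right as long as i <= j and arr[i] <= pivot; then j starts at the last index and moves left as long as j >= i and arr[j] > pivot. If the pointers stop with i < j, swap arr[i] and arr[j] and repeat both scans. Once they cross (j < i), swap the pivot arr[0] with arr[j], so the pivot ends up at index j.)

Hoare-style two-pointer partition with pivot = 3:

Initial array: [3, 34, 23, 10, 6, 19, 8, 34, 19]

Pointers start at i = 1, j = 8.
i ends at 1, j ends at 0: the pointers have crossed (j < i), so scanning stops.

j = 0, so swapping arr[0] with arr[j] leaves the pivot at position 0: [3, 34, 23, 10, 6, 19, 8, 34, 19]
Pivot position: 0

After partitioning with pivot 3, the array becomes [3, 34, 23, 10, 6, 19, 8, 34, 19]. The pivot is placed at index 0. All elements to the left of the pivot are <= 3, and all elements to the right are > 3.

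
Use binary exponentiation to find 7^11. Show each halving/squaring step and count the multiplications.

Computing 7^11 by squaring (build up from 7^1; each line after the first costs one multiplication):

7^1 = 7
7^2 = (7^1)^2 = 7^2 = 49
7^4 = (7^2)^2 = 49^2 = 2401
7^5 = 7 * 7^4 = 7 * 2401 = 16807
7^10 = (7^5)^2 = 16807^2 = 282475249
7^11 = 7 * 7^10 = 7 * 282475249 = 1977326743

Result: 1977326743
Multiplications needed: 5 (5 lines after 7^1)

7^11 = 1977326743. Using exponentiation by squaring, this requires 5 multiplications. The key idea: if the exponent is even, square the half-power; if odd, multiply by the base once.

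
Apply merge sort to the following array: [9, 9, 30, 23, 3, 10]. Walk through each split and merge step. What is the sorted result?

Merge sort trace:

Split: [9, 9, 30, 23, 3, 10] -> [9, 9, 30] and [23, 3, 10]
  Split: [9, 9, 30] -> [9] and [9, 30]
    Split: [9, 30] -> [9] and [30]
    Merge: [9] + [30] -> [9, 30]
  Merge: [9] + [9, 30] -> [9, 9, 30]
  Split: [23, 3, 10] -> [23] and [3, 10]
    Split: [3, 10] -> [3] and [10]
    Merge: [3] + [10] -> [3, 10]
  Merge: [23] + [3, 10] -> [3, 10, 23]
Merge: [9, 9, 30] + [3, 10, 23] -> [3, 9, 9, 10, 23, 30]

Final sorted array: [3, 9, 9, 10, 23, 30]

The merge sort proceeds by recursively splitting the array and merging sorted halves.
After all merges, the sorted array is [3, 9, 9, 10, 23, 30].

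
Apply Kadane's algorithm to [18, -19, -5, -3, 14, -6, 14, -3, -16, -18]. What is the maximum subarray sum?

Using Kadane's algorithm on [18, -19, -5, -3, 14, -6, 14, -3, -16, -18]:

Scanning through the array:
Position 1 (value -19): max_ending_here = -1, max_so_far = 18
Position 2 (value -5): max_ending_here = -5, max_so_far = 18
Position 3 (value -3): max_ending_here = -3, max_so_far = 18
Position 4 (value 14): max_ending_here = 14, max_so_far = 18
Position 5 (value -6): max_ending_here = 8, max_so_far = 18
Position 6 (value 14): max_ending_here = 22, max_so_far = 22
Position 7 (value -3): max_ending_here = 19, max_so_far = 22
Position 8 (value -16): max_ending_here = 3, max_so_far = 22
Position 9 (value -18): max_ending_here = -15, max_so_far = 22

Maximum subarray: [14, -6, 14]
Maximum sum: 22

The maximum subarray is [14, -6, 14] with sum 22. This subarray runs from index 4 to index 6.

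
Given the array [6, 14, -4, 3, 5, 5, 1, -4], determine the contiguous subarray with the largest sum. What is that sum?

Using Kadane's algorithm on [6, 14, -4, 3, 5, 5, 1, -4]:

Scanning through the array:
Position 1 (value 14): max_ending_here = 20, max_so_far = 20
Position 2 (value -4): max_ending_here = 16, max_so_far = 20
Position 3 (value 3): max_ending_here = 19, max_so_far = 20
Position 4 (value 5): max_ending_here = 24, max_so_far = 24
Position 5 (value 5): max_ending_here = 29, max_so_far = 29
Position 6 (value 1): max_ending_here = 30, max_so_far = 30
Position 7 (value -4): max_ending_here = 26, max_so_far = 30

Maximum subarray: [6, 14, -4, 3, 5, 5, 1]
Maximum sum: 30

The maximum subarray is [6, 14, -4, 3, 5, 5, 1] with sum 30. This subarray runs from index 0 to index 6.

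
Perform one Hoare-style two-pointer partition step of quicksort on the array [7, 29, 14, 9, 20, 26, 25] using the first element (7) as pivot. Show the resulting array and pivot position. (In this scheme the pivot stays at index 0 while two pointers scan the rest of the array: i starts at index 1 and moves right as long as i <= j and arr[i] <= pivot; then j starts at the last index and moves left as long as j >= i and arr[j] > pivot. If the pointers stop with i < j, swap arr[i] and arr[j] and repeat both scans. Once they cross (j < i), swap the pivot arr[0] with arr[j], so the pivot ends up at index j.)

Hoare-style two-pointer partition with pivot = 7:

Initial array: [7, 29, 14, 9, 20, 26, 25]

Pointers start at i = 1, j = 6.
i ends at 1, j ends at 0: the pointers have crossed (j < i), so scanning stops.

j = 0, so swapping arr[0] with arr[j] leaves the pivot at position 0: [7, 29, 14, 9, 20, 26, 25]
Pivot position: 0

After partitioning with pivot 7, the array becomes [7, 29, 14, 9, 20, 26, 25]. The pivot is placed at index 0. All elements to the left of the pivot are <= 7, and all elements to the right are > 7.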